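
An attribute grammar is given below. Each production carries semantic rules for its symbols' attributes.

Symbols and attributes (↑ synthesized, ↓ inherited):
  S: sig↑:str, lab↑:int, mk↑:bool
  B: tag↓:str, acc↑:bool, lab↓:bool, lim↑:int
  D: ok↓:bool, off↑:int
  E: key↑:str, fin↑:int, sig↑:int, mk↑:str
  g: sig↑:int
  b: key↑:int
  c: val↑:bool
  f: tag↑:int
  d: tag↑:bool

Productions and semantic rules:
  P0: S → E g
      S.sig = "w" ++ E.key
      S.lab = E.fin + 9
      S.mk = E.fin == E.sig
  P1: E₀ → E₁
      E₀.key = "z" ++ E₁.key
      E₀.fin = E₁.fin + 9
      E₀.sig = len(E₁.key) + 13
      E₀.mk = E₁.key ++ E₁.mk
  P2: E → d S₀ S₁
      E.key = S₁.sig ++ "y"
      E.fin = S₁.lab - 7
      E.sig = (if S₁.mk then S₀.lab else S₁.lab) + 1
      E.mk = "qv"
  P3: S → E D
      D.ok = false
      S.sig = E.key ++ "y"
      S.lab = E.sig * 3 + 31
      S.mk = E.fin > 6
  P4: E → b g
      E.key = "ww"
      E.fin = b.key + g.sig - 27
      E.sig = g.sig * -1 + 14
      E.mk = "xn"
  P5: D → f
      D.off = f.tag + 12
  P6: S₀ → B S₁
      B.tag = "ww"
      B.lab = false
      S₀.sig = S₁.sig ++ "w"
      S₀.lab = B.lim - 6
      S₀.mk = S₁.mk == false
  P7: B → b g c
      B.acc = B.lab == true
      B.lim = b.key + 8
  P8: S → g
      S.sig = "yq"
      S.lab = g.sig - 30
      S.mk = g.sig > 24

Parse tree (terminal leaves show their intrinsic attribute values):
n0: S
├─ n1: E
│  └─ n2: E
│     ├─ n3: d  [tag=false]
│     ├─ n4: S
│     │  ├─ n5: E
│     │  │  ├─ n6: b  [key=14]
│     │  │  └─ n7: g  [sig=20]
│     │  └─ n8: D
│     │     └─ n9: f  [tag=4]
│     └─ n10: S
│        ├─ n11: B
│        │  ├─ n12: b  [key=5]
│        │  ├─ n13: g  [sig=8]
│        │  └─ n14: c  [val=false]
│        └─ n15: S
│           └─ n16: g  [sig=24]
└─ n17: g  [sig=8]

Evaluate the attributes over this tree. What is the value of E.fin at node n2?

1. n3.tag = false  [terminal]
2. n6.key = 14  [terminal]
3. n7.sig = 20  [terminal]
4. n5.key = "ww"  ["ww"]
5. n5.fin = 7  [b.key + g.sig - 27]
6. n5.sig = -6  [g.sig * -1 + 14]
7. n5.mk = "xn"  ["xn"]
8. n8.ok = false  [false]
9. n9.tag = 4  [terminal]
10. n8.off = 16  [f.tag + 12]
11. n4.sig = "wwy"  [E.key ++ "y"]
12. n4.lab = 13  [E.sig * 3 + 31]
13. n4.mk = true  [E.fin > 6]
14. n11.tag = "ww"  ["ww"]
15. n11.lab = false  [false]
16. n12.key = 5  [terminal]
17. n13.sig = 8  [terminal]
18. n14.val = false  [terminal]
19. n11.acc = false  [B.lab == true]
20. n11.lim = 13  [b.key + 8]
21. n16.sig = 24  [terminal]
22. n15.sig = "yq"  ["yq"]
23. n15.lab = -6  [g.sig - 30]
24. n15.mk = false  [g.sig > 24]
25. n10.sig = "yqw"  [S₁.sig ++ "w"]
26. n10.lab = 7  [B.lim - 6]
27. n10.mk = true  [S₁.mk == false]
28. n2.key = "yqwy"  [S₁.sig ++ "y"]
29. n2.fin = 0  [S₁.lab - 7]
30. n2.sig = 14  [(if S₁.mk then S₀.lab else S₁.lab) + 1]
31. n2.mk = "qv"  ["qv"]
32. n1.key = "zyqwy"  ["z" ++ E₁.key]
33. n1.fin = 9  [E₁.fin + 9]
34. n1.sig = 17  [len(E₁.key) + 13]
35. n1.mk = "yqwyqv"  [E₁.key ++ E₁.mk]
36. n17.sig = 8  [terminal]
37. n0.sig = "wzyqwy"  ["w" ++ E.key]
38. n0.lab = 18  [E.fin + 9]
39. n0.mk = false  [E.fin == E.sig]

0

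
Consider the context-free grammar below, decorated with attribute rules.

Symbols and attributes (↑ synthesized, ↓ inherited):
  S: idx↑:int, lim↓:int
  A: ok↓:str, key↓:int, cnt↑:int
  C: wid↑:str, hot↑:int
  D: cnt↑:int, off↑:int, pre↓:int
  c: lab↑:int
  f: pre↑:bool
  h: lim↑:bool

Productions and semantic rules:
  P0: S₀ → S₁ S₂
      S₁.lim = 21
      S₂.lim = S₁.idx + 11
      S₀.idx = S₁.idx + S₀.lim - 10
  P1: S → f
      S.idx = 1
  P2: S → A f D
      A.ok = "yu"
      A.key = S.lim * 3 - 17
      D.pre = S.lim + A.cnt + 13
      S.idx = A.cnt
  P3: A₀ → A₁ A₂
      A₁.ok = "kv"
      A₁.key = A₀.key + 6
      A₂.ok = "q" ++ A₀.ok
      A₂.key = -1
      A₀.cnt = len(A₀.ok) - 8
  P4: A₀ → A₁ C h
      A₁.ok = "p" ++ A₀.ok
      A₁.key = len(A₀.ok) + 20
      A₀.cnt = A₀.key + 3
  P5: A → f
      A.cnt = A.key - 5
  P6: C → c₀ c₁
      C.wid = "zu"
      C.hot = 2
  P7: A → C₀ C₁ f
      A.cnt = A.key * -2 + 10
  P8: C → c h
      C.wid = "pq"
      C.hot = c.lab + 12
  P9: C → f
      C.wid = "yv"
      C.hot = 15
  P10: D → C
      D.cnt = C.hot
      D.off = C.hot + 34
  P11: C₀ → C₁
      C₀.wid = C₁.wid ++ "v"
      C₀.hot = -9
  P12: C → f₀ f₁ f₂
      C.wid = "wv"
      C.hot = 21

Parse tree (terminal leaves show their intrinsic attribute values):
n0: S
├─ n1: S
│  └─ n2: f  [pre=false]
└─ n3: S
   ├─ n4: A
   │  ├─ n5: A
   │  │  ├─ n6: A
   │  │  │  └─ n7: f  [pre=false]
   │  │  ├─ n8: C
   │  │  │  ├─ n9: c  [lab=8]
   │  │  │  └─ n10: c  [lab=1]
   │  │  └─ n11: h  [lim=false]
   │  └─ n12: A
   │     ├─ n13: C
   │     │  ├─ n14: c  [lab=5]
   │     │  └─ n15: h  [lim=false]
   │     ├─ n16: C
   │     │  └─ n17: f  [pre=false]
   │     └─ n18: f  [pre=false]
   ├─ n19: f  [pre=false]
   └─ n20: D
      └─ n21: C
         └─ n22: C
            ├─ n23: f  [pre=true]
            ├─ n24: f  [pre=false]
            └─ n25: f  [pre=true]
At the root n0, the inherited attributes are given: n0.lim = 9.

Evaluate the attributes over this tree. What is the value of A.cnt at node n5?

28

1. n0.lim = 9  [given at root]
2. n1.lim = 21  [21]
3. n2.pre = false  [terminal]
4. n1.idx = 1  [1]
5. n3.lim = 12  [S₁.idx + 11]
6. n4.ok = "yu"  ["yu"]
7. n4.key = 19  [S.lim * 3 - 17]
8. n5.ok = "kv"  ["kv"]
9. n5.key = 25  [A₀.key + 6]
10. n6.ok = "pkv"  ["p" ++ A₀.ok]
11. n6.key = 22  [len(A₀.ok) + 20]
12. n7.pre = false  [terminal]
13. n6.cnt = 17  [A.key - 5]
14. n9.lab = 8  [terminal]
15. n10.lab = 1  [terminal]
16. n8.wid = "zu"  ["zu"]
17. n8.hot = 2  [2]
18. n11.lim = false  [terminal]
19. n5.cnt = 28  [A₀.key + 3]
20. n12.ok = "qyu"  ["q" ++ A₀.ok]
21. n12.key = -1  [-1]
22. n14.lab = 5  [terminal]
23. n15.lim = false  [terminal]
24. n13.wid = "pq"  ["pq"]
25. n13.hot = 17  [c.lab + 12]
26. n17.pre = false  [terminal]
27. n16.wid = "yv"  ["yv"]
28. n16.hot = 15  [15]
29. n18.pre = false  [terminal]
30. n12.cnt = 12  [A.key * -2 + 10]
31. n4.cnt = -6  [len(A₀.ok) - 8]
32. n19.pre = false  [terminal]
33. n20.pre = 19  [S.lim + A.cnt + 13]
34. n23.pre = true  [terminal]
35. n24.pre = false  [terminal]
36. n25.pre = true  [terminal]
37. n22.wid = "wv"  ["wv"]
38. n22.hot = 21  [21]
39. n21.wid = "wvv"  [C₁.wid ++ "v"]
40. n21.hot = -9  [-9]
41. n20.cnt = -9  [C.hot]
42. n20.off = 25  [C.hot + 34]
43. n3.idx = -6  [A.cnt]
44. n0.idx = 0  [S₁.idx + S₀.lim - 10]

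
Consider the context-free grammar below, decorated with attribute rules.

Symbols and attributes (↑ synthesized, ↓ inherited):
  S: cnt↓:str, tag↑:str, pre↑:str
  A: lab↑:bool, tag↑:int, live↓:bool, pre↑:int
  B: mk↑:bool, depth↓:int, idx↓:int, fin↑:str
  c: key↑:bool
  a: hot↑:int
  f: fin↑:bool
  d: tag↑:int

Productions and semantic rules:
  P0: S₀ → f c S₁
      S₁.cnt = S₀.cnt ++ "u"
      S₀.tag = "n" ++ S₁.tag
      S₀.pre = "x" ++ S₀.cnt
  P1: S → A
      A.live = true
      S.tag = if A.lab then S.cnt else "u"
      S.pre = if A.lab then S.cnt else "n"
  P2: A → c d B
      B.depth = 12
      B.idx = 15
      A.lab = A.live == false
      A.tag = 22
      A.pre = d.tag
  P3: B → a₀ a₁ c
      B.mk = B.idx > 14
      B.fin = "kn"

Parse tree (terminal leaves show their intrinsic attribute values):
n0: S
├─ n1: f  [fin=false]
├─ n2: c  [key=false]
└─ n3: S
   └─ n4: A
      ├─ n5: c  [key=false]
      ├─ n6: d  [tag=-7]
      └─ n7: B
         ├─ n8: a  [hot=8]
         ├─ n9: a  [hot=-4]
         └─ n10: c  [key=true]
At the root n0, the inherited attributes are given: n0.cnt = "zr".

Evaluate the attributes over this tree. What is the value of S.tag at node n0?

1. n0.cnt = "zr"  [given at root]
2. n1.fin = false  [terminal]
3. n2.key = false  [terminal]
4. n3.cnt = "zru"  [S₀.cnt ++ "u"]
5. n4.live = true  [true]
6. n5.key = false  [terminal]
7. n6.tag = -7  [terminal]
8. n7.depth = 12  [12]
9. n7.idx = 15  [15]
10. n8.hot = 8  [terminal]
11. n9.hot = -4  [terminal]
12. n10.key = true  [terminal]
13. n7.mk = true  [B.idx > 14]
14. n7.fin = "kn"  ["kn"]
15. n4.lab = false  [A.live == false]
16. n4.tag = 22  [22]
17. n4.pre = -7  [d.tag]
18. n3.tag = "u"  [if A.lab then S.cnt else "u"]
19. n3.pre = "n"  [if A.lab then S.cnt else "n"]
20. n0.tag = "nu"  ["n" ++ S₁.tag]
21. n0.pre = "xzr"  ["x" ++ S₀.cnt]

"nu"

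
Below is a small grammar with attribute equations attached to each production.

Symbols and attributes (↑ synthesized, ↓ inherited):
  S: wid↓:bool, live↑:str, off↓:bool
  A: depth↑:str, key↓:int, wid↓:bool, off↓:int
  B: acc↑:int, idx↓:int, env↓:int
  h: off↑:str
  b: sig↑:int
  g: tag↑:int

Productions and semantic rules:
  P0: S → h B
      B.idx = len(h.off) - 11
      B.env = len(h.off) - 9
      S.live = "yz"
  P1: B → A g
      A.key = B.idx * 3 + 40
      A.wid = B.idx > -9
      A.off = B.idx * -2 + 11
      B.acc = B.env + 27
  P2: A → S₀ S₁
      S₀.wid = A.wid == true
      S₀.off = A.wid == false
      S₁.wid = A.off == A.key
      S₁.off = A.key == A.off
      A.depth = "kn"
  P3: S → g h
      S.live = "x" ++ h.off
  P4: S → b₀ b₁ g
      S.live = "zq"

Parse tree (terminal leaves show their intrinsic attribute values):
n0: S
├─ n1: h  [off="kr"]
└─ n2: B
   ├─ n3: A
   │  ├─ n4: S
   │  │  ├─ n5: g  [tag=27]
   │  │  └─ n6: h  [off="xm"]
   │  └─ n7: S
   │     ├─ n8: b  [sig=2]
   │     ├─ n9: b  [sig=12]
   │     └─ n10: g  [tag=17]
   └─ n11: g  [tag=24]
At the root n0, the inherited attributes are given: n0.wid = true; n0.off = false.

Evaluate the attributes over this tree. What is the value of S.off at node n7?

false

1. n0.wid = true  [given at root]
2. n0.off = false  [given at root]
3. n1.off = "kr"  [terminal]
4. n2.idx = -9  [len(h.off) - 11]
5. n2.env = -7  [len(h.off) - 9]
6. n3.key = 13  [B.idx * 3 + 40]
7. n3.wid = false  [B.idx > -9]
8. n3.off = 29  [B.idx * -2 + 11]
9. n4.wid = false  [A.wid == true]
10. n4.off = true  [A.wid == false]
11. n5.tag = 27  [terminal]
12. n6.off = "xm"  [terminal]
13. n4.live = "xxm"  ["x" ++ h.off]
14. n7.wid = false  [A.off == A.key]
15. n7.off = false  [A.key == A.off]
16. n8.sig = 2  [terminal]
17. n9.sig = 12  [terminal]
18. n10.tag = 17  [terminal]
19. n7.live = "zq"  ["zq"]
20. n3.depth = "kn"  ["kn"]
21. n11.tag = 24  [terminal]
22. n2.acc = 20  [B.env + 27]
23. n0.live = "yz"  ["yz"]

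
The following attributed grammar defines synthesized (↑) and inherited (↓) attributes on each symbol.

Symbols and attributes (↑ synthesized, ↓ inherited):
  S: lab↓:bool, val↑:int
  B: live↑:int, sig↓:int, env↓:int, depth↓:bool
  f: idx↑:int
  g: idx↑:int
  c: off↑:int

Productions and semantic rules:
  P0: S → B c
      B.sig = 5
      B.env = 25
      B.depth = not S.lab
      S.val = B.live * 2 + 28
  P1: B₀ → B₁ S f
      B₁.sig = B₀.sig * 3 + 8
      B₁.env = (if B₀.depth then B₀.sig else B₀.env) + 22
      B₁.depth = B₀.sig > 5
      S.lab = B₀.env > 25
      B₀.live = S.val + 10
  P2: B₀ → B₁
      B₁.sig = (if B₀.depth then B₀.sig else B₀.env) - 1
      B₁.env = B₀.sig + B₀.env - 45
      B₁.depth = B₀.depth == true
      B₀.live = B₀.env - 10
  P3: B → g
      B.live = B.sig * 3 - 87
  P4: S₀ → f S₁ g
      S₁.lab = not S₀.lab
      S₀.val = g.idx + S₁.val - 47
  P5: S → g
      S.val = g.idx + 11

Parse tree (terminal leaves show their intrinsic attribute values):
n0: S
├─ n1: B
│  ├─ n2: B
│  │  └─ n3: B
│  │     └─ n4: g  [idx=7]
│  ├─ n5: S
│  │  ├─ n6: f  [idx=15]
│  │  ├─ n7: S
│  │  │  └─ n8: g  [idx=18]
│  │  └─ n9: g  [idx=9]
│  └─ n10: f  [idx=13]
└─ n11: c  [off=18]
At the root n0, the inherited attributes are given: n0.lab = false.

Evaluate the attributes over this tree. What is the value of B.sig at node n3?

1. n0.lab = false  [given at root]
2. n1.sig = 5  [5]
3. n1.env = 25  [25]
4. n1.depth = true  [not S.lab]
5. n2.sig = 23  [B₀.sig * 3 + 8]
6. n2.env = 27  [(if B₀.depth then B₀.sig else B₀.env) + 22]
7. n2.depth = false  [B₀.sig > 5]
8. n3.sig = 26  [(if B₀.depth then B₀.sig else B₀.env) - 1]
9. n3.env = 5  [B₀.sig + B₀.env - 45]
10. n3.depth = false  [B₀.depth == true]
11. n4.idx = 7  [terminal]
12. n3.live = -9  [B.sig * 3 - 87]
13. n2.live = 17  [B₀.env - 10]
14. n5.lab = false  [B₀.env > 25]
15. n6.idx = 15  [terminal]
16. n7.lab = true  [not S₀.lab]
17. n8.idx = 18  [terminal]
18. n7.val = 29  [g.idx + 11]
19. n9.idx = 9  [terminal]
20. n5.val = -9  [g.idx + S₁.val - 47]
21. n10.idx = 13  [terminal]
22. n1.live = 1  [S.val + 10]
23. n11.off = 18  [terminal]
24. n0.val = 30  [B.live * 2 + 28]

26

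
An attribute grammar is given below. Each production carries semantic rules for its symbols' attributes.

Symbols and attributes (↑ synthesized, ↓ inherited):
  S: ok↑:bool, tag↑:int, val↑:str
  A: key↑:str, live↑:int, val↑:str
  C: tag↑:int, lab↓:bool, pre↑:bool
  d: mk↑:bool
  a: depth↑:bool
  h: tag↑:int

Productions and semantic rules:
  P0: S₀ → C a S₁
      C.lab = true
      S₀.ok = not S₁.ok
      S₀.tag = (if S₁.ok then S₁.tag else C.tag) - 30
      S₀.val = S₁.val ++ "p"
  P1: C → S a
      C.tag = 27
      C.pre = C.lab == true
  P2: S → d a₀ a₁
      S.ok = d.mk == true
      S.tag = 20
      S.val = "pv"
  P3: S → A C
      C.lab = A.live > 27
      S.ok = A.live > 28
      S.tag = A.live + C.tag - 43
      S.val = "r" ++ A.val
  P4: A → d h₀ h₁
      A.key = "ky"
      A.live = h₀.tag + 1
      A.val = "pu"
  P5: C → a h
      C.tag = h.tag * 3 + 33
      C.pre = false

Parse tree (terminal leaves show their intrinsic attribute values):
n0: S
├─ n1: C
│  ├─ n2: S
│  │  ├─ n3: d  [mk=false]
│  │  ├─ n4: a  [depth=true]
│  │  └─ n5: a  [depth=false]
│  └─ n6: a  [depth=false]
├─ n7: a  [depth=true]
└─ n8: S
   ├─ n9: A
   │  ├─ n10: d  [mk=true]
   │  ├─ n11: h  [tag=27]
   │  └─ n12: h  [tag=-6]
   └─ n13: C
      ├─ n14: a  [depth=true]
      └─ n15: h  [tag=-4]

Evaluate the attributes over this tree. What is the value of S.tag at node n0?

1. n1.lab = true  [true]
2. n3.mk = false  [terminal]
3. n4.depth = true  [terminal]
4. n5.depth = false  [terminal]
5. n2.ok = false  [d.mk == true]
6. n2.tag = 20  [20]
7. n2.val = "pv"  ["pv"]
8. n6.depth = false  [terminal]
9. n1.tag = 27  [27]
10. n1.pre = true  [C.lab == true]
11. n7.depth = true  [terminal]
12. n10.mk = true  [terminal]
13. n11.tag = 27  [terminal]
14. n12.tag = -6  [terminal]
15. n9.key = "ky"  ["ky"]
16. n9.live = 28  [h₀.tag + 1]
17. n9.val = "pu"  ["pu"]
18. n13.lab = true  [A.live > 27]
19. n14.depth = true  [terminal]
20. n15.tag = -4  [terminal]
21. n13.tag = 21  [h.tag * 3 + 33]
22. n13.pre = false  [false]
23. n8.ok = false  [A.live > 28]
24. n8.tag = 6  [A.live + C.tag - 43]
25. n8.val = "rpu"  ["r" ++ A.val]
26. n0.ok = true  [not S₁.ok]
27. n0.tag = -3  [(if S₁.ok then S₁.tag else C.tag) - 30]
28. n0.val = "rpup"  [S₁.val ++ "p"]

-3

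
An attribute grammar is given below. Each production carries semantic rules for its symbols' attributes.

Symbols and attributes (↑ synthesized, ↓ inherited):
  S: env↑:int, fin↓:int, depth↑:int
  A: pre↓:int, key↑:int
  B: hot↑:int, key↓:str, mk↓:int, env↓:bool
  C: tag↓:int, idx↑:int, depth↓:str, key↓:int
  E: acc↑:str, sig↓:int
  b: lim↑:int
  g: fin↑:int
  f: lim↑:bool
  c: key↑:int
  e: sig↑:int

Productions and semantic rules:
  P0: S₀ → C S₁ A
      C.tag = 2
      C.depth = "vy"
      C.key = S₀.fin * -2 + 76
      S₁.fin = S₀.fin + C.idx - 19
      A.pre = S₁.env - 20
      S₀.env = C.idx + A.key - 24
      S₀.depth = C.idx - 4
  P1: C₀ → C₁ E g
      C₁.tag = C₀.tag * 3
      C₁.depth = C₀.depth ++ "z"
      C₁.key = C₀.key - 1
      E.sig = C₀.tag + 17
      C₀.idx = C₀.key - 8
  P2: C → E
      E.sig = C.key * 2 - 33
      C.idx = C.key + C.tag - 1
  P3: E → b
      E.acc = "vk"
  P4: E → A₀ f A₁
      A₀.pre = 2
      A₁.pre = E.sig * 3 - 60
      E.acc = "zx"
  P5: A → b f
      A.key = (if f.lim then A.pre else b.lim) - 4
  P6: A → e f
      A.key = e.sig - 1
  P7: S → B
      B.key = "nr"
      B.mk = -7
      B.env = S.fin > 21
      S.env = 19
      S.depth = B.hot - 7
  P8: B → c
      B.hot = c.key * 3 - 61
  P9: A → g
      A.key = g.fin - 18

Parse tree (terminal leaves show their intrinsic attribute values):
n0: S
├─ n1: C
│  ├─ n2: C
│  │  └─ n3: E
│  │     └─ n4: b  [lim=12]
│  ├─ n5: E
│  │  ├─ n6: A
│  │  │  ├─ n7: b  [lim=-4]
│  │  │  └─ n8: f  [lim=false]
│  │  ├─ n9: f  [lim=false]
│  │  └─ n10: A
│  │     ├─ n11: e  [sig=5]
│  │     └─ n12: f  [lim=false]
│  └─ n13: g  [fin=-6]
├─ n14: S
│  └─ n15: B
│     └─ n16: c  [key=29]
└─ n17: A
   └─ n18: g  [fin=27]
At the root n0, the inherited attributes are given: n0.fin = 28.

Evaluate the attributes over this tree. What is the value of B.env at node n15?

1. n0.fin = 28  [given at root]
2. n1.tag = 2  [2]
3. n1.depth = "vy"  ["vy"]
4. n1.key = 20  [S₀.fin * -2 + 76]
5. n2.tag = 6  [C₀.tag * 3]
6. n2.depth = "vyz"  [C₀.depth ++ "z"]
7. n2.key = 19  [C₀.key - 1]
8. n3.sig = 5  [C.key * 2 - 33]
9. n4.lim = 12  [terminal]
10. n3.acc = "vk"  ["vk"]
11. n2.idx = 24  [C.key + C.tag - 1]
12. n5.sig = 19  [C₀.tag + 17]
13. n6.pre = 2  [2]
14. n7.lim = -4  [terminal]
15. n8.lim = false  [terminal]
16. n6.key = -8  [(if f.lim then A.pre else b.lim) - 4]
17. n9.lim = false  [terminal]
18. n10.pre = -3  [E.sig * 3 - 60]
19. n11.sig = 5  [terminal]
20. n12.lim = false  [terminal]
21. n10.key = 4  [e.sig - 1]
22. n5.acc = "zx"  ["zx"]
23. n13.fin = -6  [terminal]
24. n1.idx = 12  [C₀.key - 8]
25. n14.fin = 21  [S₀.fin + C.idx - 19]
26. n15.key = "nr"  ["nr"]
27. n15.mk = -7  [-7]
28. n15.env = false  [S.fin > 21]
29. n16.key = 29  [terminal]
30. n15.hot = 26  [c.key * 3 - 61]
31. n14.env = 19  [19]
32. n14.depth = 19  [B.hot - 7]
33. n17.pre = -1  [S₁.env - 20]
34. n18.fin = 27  [terminal]
35. n17.key = 9  [g.fin - 18]
36. n0.env = -3  [C.idx + A.key - 24]
37. n0.depth = 8  [C.idx - 4]

false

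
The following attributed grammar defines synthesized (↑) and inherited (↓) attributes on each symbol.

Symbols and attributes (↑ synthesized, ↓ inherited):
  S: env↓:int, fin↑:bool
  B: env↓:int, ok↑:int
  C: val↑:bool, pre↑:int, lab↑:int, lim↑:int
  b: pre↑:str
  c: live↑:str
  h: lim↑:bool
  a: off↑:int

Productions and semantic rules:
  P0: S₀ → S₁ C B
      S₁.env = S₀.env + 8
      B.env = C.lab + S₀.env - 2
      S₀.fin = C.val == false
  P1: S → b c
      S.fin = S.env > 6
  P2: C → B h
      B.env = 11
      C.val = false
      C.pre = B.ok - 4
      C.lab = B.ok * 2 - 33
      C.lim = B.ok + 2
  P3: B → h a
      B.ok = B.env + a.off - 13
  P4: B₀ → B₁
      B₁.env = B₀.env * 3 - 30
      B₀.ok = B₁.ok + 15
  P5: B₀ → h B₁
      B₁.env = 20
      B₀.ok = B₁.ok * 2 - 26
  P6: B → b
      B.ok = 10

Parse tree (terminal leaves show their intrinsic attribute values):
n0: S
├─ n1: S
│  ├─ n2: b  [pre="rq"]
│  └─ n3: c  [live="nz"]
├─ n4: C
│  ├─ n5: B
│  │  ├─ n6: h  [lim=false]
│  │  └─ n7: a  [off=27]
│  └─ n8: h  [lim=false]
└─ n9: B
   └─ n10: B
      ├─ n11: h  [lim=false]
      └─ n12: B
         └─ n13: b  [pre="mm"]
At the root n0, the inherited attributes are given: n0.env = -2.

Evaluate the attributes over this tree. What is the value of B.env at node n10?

9

1. n0.env = -2  [given at root]
2. n1.env = 6  [S₀.env + 8]
3. n2.pre = "rq"  [terminal]
4. n3.live = "nz"  [terminal]
5. n1.fin = false  [S.env > 6]
6. n5.env = 11  [11]
7. n6.lim = false  [terminal]
8. n7.off = 27  [terminal]
9. n5.ok = 25  [B.env + a.off - 13]
10. n8.lim = false  [terminal]
11. n4.val = false  [false]
12. n4.pre = 21  [B.ok - 4]
13. n4.lab = 17  [B.ok * 2 - 33]
14. n4.lim = 27  [B.ok + 2]
15. n9.env = 13  [C.lab + S₀.env - 2]
16. n10.env = 9  [B₀.env * 3 - 30]
17. n11.lim = false  [terminal]
18. n12.env = 20  [20]
19. n13.pre = "mm"  [terminal]
20. n12.ok = 10  [10]
21. n10.ok = -6  [B₁.ok * 2 - 26]
22. n9.ok = 9  [B₁.ok + 15]
23. n0.fin = true  [C.val == false]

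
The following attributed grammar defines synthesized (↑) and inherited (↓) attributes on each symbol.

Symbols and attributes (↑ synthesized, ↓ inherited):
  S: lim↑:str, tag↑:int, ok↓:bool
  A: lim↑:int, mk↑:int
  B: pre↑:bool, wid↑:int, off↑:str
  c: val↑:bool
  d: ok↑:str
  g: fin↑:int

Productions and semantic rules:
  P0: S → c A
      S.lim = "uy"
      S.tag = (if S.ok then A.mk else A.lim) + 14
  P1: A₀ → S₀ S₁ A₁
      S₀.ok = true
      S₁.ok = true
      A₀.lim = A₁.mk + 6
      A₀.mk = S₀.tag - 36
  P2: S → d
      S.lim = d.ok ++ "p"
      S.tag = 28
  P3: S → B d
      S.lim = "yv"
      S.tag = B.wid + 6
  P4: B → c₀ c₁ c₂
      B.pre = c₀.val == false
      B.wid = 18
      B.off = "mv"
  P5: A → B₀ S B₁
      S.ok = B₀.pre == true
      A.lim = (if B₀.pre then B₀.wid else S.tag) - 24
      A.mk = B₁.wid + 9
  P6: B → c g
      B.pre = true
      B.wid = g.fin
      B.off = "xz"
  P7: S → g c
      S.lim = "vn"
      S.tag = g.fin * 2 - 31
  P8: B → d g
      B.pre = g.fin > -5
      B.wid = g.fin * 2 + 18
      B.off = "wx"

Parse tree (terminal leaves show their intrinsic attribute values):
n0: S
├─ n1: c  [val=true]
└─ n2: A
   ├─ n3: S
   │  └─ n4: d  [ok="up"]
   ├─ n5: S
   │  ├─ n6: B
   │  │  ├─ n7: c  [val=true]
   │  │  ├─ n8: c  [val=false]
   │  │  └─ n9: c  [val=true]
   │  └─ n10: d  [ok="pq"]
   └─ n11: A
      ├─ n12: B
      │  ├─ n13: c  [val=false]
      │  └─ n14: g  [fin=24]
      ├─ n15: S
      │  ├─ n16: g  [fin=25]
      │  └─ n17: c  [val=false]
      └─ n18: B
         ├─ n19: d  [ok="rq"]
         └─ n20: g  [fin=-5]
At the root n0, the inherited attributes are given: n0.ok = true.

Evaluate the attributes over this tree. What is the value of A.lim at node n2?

23

1. n0.ok = true  [given at root]
2. n1.val = true  [terminal]
3. n3.ok = true  [true]
4. n4.ok = "up"  [terminal]
5. n3.lim = "upp"  [d.ok ++ "p"]
6. n3.tag = 28  [28]
7. n5.ok = true  [true]
8. n7.val = true  [terminal]
9. n8.val = false  [terminal]
10. n9.val = true  [terminal]
11. n6.pre = false  [c₀.val == false]
12. n6.wid = 18  [18]
13. n6.off = "mv"  ["mv"]
14. n10.ok = "pq"  [terminal]
15. n5.lim = "yv"  ["yv"]
16. n5.tag = 24  [B.wid + 6]
17. n13.val = false  [terminal]
18. n14.fin = 24  [terminal]
19. n12.pre = true  [true]
20. n12.wid = 24  [g.fin]
21. n12.off = "xz"  ["xz"]
22. n15.ok = true  [B₀.pre == true]
23. n16.fin = 25  [terminal]
24. n17.val = false  [terminal]
25. n15.lim = "vn"  ["vn"]
26. n15.tag = 19  [g.fin * 2 - 31]
27. n19.ok = "rq"  [terminal]
28. n20.fin = -5  [terminal]
29. n18.pre = false  [g.fin > -5]
30. n18.wid = 8  [g.fin * 2 + 18]
31. n18.off = "wx"  ["wx"]
32. n11.lim = 0  [(if B₀.pre then B₀.wid else S.tag) - 24]
33. n11.mk = 17  [B₁.wid + 9]
34. n2.lim = 23  [A₁.mk + 6]
35. n2.mk = -8  [S₀.tag - 36]
36. n0.lim = "uy"  ["uy"]
37. n0.tag = 6  [(if S.ok then A.mk else A.lim) + 14]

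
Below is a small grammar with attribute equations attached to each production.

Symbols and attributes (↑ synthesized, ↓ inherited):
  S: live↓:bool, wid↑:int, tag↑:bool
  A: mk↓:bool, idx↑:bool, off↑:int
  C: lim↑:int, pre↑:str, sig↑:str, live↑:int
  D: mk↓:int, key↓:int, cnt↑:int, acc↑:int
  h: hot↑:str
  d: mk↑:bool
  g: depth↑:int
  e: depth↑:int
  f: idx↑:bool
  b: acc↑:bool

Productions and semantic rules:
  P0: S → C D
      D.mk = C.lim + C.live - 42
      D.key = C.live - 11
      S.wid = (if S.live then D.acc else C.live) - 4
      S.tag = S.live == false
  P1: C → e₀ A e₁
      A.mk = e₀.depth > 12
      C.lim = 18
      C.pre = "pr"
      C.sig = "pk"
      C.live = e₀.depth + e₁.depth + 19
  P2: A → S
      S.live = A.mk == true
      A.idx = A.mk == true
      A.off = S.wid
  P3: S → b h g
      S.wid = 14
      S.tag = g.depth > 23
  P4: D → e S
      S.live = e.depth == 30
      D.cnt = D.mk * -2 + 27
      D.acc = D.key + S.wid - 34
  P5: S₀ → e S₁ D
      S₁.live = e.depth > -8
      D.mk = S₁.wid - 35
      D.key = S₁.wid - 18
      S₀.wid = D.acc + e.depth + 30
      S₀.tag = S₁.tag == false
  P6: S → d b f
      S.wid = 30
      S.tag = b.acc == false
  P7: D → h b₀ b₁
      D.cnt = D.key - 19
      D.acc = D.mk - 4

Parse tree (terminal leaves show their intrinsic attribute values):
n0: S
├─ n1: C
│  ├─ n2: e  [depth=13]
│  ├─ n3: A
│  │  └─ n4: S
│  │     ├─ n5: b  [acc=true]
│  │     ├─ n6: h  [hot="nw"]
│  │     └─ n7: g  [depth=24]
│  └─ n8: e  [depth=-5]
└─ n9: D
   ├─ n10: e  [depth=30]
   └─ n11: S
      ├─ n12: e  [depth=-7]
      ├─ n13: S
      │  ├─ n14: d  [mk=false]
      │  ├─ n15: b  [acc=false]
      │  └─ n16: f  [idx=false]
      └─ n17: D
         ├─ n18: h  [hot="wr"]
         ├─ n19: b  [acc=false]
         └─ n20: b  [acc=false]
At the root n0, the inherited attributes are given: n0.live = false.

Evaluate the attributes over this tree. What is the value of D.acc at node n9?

-4

1. n0.live = false  [given at root]
2. n2.depth = 13  [terminal]
3. n3.mk = true  [e₀.depth > 12]
4. n4.live = true  [A.mk == true]
5. n5.acc = true  [terminal]
6. n6.hot = "nw"  [terminal]
7. n7.depth = 24  [terminal]
8. n4.wid = 14  [14]
9. n4.tag = true  [g.depth > 23]
10. n3.idx = true  [A.mk == true]
11. n3.off = 14  [S.wid]
12. n8.depth = -5  [terminal]
13. n1.lim = 18  [18]
14. n1.pre = "pr"  ["pr"]
15. n1.sig = "pk"  ["pk"]
16. n1.live = 27  [e₀.depth + e₁.depth + 19]
17. n9.mk = 3  [C.lim + C.live - 42]
18. n9.key = 16  [C.live - 11]
19. n10.depth = 30  [terminal]
20. n11.live = true  [e.depth == 30]
21. n12.depth = -7  [terminal]
22. n13.live = true  [e.depth > -8]
23. n14.mk = false  [terminal]
24. n15.acc = false  [terminal]
25. n16.idx = false  [terminal]
26. n13.wid = 30  [30]
27. n13.tag = true  [b.acc == false]
28. n17.mk = -5  [S₁.wid - 35]
29. n17.key = 12  [S₁.wid - 18]
30. n18.hot = "wr"  [terminal]
31. n19.acc = false  [terminal]
32. n20.acc = false  [terminal]
33. n17.cnt = -7  [D.key - 19]
34. n17.acc = -9  [D.mk - 4]
35. n11.wid = 14  [D.acc + e.depth + 30]
36. n11.tag = false  [S₁.tag == false]
37. n9.cnt = 21  [D.mk * -2 + 27]
38. n9.acc = -4  [D.key + S.wid - 34]
39. n0.wid = 23  [(if S.live then D.acc else C.live) - 4]
40. n0.tag = true  [S.live == false]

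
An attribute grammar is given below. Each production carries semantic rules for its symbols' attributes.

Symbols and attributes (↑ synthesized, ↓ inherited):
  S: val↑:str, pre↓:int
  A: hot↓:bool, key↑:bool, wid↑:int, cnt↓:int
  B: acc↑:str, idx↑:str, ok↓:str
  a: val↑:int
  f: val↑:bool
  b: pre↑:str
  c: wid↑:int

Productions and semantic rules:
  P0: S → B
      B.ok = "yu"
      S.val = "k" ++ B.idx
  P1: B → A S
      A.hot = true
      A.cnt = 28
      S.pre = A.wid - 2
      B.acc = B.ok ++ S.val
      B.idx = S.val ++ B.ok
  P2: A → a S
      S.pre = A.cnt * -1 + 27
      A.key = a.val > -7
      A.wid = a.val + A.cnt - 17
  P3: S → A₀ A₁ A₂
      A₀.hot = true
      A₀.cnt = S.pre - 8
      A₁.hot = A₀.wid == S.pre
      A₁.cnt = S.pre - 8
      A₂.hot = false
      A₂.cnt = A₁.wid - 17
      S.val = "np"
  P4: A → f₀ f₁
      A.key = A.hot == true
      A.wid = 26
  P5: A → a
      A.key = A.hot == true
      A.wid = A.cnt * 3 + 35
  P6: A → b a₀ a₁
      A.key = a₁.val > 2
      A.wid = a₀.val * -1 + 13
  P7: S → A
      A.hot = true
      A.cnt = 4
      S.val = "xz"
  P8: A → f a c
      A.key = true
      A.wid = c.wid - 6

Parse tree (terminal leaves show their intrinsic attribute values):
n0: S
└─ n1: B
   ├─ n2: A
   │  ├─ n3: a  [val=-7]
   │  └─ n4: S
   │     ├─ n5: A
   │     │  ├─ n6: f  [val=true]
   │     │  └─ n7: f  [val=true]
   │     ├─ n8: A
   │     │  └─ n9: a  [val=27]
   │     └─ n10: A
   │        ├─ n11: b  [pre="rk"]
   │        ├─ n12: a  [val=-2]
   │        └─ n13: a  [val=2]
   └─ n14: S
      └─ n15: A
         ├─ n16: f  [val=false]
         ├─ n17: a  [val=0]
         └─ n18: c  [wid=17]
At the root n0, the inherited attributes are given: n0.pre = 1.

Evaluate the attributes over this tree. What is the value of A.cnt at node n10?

1. n0.pre = 1  [given at root]
2. n1.ok = "yu"  ["yu"]
3. n2.hot = true  [true]
4. n2.cnt = 28  [28]
5. n3.val = -7  [terminal]
6. n4.pre = -1  [A.cnt * -1 + 27]
7. n5.hot = true  [true]
8. n5.cnt = -9  [S.pre - 8]
9. n6.val = true  [terminal]
10. n7.val = true  [terminal]
11. n5.key = true  [A.hot == true]
12. n5.wid = 26  [26]
13. n8.hot = false  [A₀.wid == S.pre]
14. n8.cnt = -9  [S.pre - 8]
15. n9.val = 27  [terminal]
16. n8.key = false  [A.hot == true]
17. n8.wid = 8  [A.cnt * 3 + 35]
18. n10.hot = false  [false]
19. n10.cnt = -9  [A₁.wid - 17]
20. n11.pre = "rk"  [terminal]
21. n12.val = -2  [terminal]
22. n13.val = 2  [terminal]
23. n10.key = false  [a₁.val > 2]
24. n10.wid = 15  [a₀.val * -1 + 13]
25. n4.val = "np"  ["np"]
26. n2.key = false  [a.val > -7]
27. n2.wid = 4  [a.val + A.cnt - 17]
28. n14.pre = 2  [A.wid - 2]
29. n15.hot = true  [true]
30. n15.cnt = 4  [4]
31. n16.val = false  [terminal]
32. n17.val = 0  [terminal]
33. n18.wid = 17  [terminal]
34. n15.key = true  [true]
35. n15.wid = 11  [c.wid - 6]
36. n14.val = "xz"  ["xz"]
37. n1.acc = "yuxz"  [B.ok ++ S.val]
38. n1.idx = "xzyu"  [S.val ++ B.ok]
39. n0.val = "kxzyu"  ["k" ++ B.idx]

-9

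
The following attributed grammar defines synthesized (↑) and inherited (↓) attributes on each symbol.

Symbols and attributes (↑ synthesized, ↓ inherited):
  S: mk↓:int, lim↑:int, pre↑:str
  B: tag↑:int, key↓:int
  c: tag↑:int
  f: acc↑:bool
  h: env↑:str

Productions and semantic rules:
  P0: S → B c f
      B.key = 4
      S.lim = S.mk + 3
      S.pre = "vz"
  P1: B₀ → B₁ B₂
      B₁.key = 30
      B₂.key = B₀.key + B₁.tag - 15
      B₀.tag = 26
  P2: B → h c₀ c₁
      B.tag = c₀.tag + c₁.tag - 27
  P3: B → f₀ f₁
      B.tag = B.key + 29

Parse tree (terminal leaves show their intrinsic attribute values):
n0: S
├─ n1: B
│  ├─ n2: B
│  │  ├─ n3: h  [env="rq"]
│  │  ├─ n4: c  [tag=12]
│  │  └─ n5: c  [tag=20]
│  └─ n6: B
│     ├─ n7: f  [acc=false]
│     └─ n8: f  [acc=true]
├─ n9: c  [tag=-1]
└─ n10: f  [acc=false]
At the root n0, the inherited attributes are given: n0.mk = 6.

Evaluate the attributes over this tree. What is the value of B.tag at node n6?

23

1. n0.mk = 6  [given at root]
2. n1.key = 4  [4]
3. n2.key = 30  [30]
4. n3.env = "rq"  [terminal]
5. n4.tag = 12  [terminal]
6. n5.tag = 20  [terminal]
7. n2.tag = 5  [c₀.tag + c₁.tag - 27]
8. n6.key = -6  [B₀.key + B₁.tag - 15]
9. n7.acc = false  [terminal]
10. n8.acc = true  [terminal]
11. n6.tag = 23  [B.key + 29]
12. n1.tag = 26  [26]
13. n9.tag = -1  [terminal]
14. n10.acc = false  [terminal]
15. n0.lim = 9  [S.mk + 3]
16. n0.pre = "vz"  ["vz"]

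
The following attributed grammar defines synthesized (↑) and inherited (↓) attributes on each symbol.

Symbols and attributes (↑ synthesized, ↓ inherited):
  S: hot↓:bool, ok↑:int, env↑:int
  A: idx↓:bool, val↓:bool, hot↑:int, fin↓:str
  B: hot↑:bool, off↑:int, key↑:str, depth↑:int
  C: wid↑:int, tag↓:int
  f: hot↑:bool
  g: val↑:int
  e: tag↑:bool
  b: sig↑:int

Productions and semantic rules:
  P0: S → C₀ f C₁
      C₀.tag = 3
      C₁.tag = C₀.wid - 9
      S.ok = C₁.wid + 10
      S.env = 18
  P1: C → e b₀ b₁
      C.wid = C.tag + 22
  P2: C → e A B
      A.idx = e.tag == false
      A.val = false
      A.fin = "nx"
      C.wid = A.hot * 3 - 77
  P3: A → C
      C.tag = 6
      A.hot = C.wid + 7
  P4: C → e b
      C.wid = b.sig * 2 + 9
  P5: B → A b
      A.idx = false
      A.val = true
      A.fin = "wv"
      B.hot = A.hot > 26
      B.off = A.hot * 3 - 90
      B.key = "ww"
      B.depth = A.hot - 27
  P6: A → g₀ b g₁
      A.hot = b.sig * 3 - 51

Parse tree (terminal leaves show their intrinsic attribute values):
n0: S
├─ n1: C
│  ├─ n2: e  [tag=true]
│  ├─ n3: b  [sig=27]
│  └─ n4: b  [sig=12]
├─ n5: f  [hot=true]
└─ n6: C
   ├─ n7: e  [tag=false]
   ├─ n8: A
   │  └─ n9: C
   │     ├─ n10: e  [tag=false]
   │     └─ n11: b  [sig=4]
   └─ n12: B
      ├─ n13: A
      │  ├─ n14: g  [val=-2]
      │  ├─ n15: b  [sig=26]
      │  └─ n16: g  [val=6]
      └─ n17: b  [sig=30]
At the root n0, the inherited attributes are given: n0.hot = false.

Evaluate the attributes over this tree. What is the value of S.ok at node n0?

5

1. n0.hot = false  [given at root]
2. n1.tag = 3  [3]
3. n2.tag = true  [terminal]
4. n3.sig = 27  [terminal]
5. n4.sig = 12  [terminal]
6. n1.wid = 25  [C.tag + 22]
7. n5.hot = true  [terminal]
8. n6.tag = 16  [C₀.wid - 9]
9. n7.tag = false  [terminal]
10. n8.idx = true  [e.tag == false]
11. n8.val = false  [false]
12. n8.fin = "nx"  ["nx"]
13. n9.tag = 6  [6]
14. n10.tag = false  [terminal]
15. n11.sig = 4  [terminal]
16. n9.wid = 17  [b.sig * 2 + 9]
17. n8.hot = 24  [C.wid + 7]
18. n13.idx = false  [false]
19. n13.val = true  [true]
20. n13.fin = "wv"  ["wv"]
21. n14.val = -2  [terminal]
22. n15.sig = 26  [terminal]
23. n16.val = 6  [terminal]
24. n13.hot = 27  [b.sig * 3 - 51]
25. n17.sig = 30  [terminal]
26. n12.hot = true  [A.hot > 26]
27. n12.off = -9  [A.hot * 3 - 90]
28. n12.key = "ww"  ["ww"]
29. n12.depth = 0  [A.hot - 27]
30. n6.wid = -5  [A.hot * 3 - 77]
31. n0.ok = 5  [C₁.wid + 10]
32. n0.env = 18  [18]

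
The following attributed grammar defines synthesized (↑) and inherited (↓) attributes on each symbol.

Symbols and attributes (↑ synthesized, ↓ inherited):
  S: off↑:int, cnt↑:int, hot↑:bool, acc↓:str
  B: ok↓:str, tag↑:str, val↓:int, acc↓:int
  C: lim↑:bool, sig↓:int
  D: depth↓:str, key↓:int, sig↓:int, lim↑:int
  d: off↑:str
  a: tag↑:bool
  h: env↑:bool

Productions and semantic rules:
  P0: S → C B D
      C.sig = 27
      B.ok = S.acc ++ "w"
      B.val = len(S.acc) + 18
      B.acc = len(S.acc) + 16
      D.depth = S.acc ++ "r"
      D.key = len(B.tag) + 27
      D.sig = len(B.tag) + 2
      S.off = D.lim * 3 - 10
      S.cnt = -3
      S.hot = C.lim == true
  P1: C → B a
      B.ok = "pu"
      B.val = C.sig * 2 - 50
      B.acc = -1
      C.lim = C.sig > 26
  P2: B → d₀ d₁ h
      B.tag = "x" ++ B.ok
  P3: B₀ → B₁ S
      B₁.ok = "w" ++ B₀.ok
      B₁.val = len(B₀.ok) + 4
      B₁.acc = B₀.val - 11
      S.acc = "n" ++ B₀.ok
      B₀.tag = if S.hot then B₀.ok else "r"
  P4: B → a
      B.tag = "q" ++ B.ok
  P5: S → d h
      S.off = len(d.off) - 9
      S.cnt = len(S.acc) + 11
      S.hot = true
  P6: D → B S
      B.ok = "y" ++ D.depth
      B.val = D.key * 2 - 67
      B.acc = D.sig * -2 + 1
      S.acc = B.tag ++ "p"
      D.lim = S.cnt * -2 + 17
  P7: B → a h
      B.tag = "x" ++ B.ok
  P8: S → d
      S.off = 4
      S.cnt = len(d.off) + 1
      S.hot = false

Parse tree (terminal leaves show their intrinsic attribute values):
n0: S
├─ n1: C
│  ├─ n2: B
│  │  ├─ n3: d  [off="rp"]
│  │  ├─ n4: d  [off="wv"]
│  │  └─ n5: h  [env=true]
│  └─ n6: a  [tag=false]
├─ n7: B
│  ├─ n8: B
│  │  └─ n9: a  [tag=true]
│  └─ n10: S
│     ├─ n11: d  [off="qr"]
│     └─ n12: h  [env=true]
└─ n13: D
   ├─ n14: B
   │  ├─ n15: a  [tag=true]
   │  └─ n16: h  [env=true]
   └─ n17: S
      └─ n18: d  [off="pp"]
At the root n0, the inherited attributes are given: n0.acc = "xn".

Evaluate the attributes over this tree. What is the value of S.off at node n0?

23

1. n0.acc = "xn"  [given at root]
2. n1.sig = 27  [27]
3. n2.ok = "pu"  ["pu"]
4. n2.val = 4  [C.sig * 2 - 50]
5. n2.acc = -1  [-1]
6. n3.off = "rp"  [terminal]
7. n4.off = "wv"  [terminal]
8. n5.env = true  [terminal]
9. n2.tag = "xpu"  ["x" ++ B.ok]
10. n6.tag = false  [terminal]
11. n1.lim = true  [C.sig > 26]
12. n7.ok = "xnw"  [S.acc ++ "w"]
13. n7.val = 20  [len(S.acc) + 18]
14. n7.acc = 18  [len(S.acc) + 16]
15. n8.ok = "wxnw"  ["w" ++ B₀.ok]
16. n8.val = 7  [len(B₀.ok) + 4]
17. n8.acc = 9  [B₀.val - 11]
18. n9.tag = true  [terminal]
19. n8.tag = "qwxnw"  ["q" ++ B.ok]
20. n10.acc = "nxnw"  ["n" ++ B₀.ok]
21. n11.off = "qr"  [terminal]
22. n12.env = true  [terminal]
23. n10.off = -7  [len(d.off) - 9]
24. n10.cnt = 15  [len(S.acc) + 11]
25. n10.hot = true  [true]
26. n7.tag = "xnw"  [if S.hot then B₀.ok else "r"]
27. n13.depth = "xnr"  [S.acc ++ "r"]
28. n13.key = 30  [len(B.tag) + 27]
29. n13.sig = 5  [len(B.tag) + 2]
30. n14.ok = "yxnr"  ["y" ++ D.depth]
31. n14.val = -7  [D.key * 2 - 67]
32. n14.acc = -9  [D.sig * -2 + 1]
33. n15.tag = true  [terminal]
34. n16.env = true  [terminal]
35. n14.tag = "xyxnr"  ["x" ++ B.ok]
36. n17.acc = "xyxnrp"  [B.tag ++ "p"]
37. n18.off = "pp"  [terminal]
38. n17.off = 4  [4]
39. n17.cnt = 3  [len(d.off) + 1]
40. n17.hot = false  [false]
41. n13.lim = 11  [S.cnt * -2 + 17]
42. n0.off = 23  [D.lim * 3 - 10]
43. n0.cnt = -3  [-3]
44. n0.hot = true  [C.lim == true]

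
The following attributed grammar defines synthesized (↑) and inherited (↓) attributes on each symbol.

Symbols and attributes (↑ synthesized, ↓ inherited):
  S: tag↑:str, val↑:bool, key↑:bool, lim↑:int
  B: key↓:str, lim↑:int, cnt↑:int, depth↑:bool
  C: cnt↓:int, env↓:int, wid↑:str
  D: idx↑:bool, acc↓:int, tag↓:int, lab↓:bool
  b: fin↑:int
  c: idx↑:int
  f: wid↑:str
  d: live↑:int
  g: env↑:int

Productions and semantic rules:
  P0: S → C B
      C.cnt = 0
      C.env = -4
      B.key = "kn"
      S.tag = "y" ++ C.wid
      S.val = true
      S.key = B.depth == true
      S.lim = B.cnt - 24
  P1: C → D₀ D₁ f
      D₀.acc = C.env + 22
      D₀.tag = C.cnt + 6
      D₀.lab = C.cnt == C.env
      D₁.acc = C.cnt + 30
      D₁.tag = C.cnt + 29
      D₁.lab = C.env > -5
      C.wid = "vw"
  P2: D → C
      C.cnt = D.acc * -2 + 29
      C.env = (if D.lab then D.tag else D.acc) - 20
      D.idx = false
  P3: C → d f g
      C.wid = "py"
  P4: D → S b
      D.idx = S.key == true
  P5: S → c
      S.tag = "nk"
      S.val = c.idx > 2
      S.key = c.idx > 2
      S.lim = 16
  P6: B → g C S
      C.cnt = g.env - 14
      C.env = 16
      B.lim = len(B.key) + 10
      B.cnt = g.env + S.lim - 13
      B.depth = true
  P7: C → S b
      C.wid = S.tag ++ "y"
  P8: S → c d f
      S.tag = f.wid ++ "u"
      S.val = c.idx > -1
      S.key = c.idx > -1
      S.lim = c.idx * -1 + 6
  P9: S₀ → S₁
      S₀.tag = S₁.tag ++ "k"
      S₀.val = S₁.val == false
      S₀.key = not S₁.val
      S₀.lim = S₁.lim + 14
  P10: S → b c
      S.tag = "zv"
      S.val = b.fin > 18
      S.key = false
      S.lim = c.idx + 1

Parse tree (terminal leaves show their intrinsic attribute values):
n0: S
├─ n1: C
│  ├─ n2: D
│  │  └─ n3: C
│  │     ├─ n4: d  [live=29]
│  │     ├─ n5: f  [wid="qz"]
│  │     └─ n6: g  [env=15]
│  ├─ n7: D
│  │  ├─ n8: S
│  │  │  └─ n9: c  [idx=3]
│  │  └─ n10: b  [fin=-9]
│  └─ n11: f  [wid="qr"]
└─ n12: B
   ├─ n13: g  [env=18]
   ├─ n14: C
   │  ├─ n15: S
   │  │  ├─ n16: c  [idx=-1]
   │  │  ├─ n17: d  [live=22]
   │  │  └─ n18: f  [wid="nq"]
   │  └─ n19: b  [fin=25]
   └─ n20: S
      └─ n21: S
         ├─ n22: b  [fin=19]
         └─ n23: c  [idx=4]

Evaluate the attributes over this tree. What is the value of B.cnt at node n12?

24

1. n1.cnt = 0  [0]
2. n1.env = -4  [-4]
3. n2.acc = 18  [C.env + 22]
4. n2.tag = 6  [C.cnt + 6]
5. n2.lab = false  [C.cnt == C.env]
6. n3.cnt = -7  [D.acc * -2 + 29]
7. n3.env = -2  [(if D.lab then D.tag else D.acc) - 20]
8. n4.live = 29  [terminal]
9. n5.wid = "qz"  [terminal]
10. n6.env = 15  [terminal]
11. n3.wid = "py"  ["py"]
12. n2.idx = false  [false]
13. n7.acc = 30  [C.cnt + 30]
14. n7.tag = 29  [C.cnt + 29]
15. n7.lab = true  [C.env > -5]
16. n9.idx = 3  [terminal]
17. n8.tag = "nk"  ["nk"]
18. n8.val = true  [c.idx > 2]
19. n8.key = true  [c.idx > 2]
20. n8.lim = 16  [16]
21. n10.fin = -9  [terminal]
22. n7.idx = true  [S.key == true]
23. n11.wid = "qr"  [terminal]
24. n1.wid = "vw"  ["vw"]
25. n12.key = "kn"  ["kn"]
26. n13.env = 18  [terminal]
27. n14.cnt = 4  [g.env - 14]
28. n14.env = 16  [16]
29. n16.idx = -1  [terminal]
30. n17.live = 22  [terminal]
31. n18.wid = "nq"  [terminal]
32. n15.tag = "nqu"  [f.wid ++ "u"]
33. n15.val = false  [c.idx > -1]
34. n15.key = false  [c.idx > -1]
35. n15.lim = 7  [c.idx * -1 + 6]
36. n19.fin = 25  [terminal]
37. n14.wid = "nquy"  [S.tag ++ "y"]
38. n22.fin = 19  [terminal]
39. n23.idx = 4  [terminal]
40. n21.tag = "zv"  ["zv"]
41. n21.val = true  [b.fin > 18]
42. n21.key = false  [false]
43. n21.lim = 5  [c.idx + 1]
44. n20.tag = "zvk"  [S₁.tag ++ "k"]
45. n20.val = false  [S₁.val == false]
46. n20.key = false  [not S₁.val]
47. n20.lim = 19  [S₁.lim + 14]
48. n12.lim = 12  [len(B.key) + 10]
49. n12.cnt = 24  [g.env + S.lim - 13]
50. n12.depth = true  [true]
51. n0.tag = "yvw"  ["y" ++ C.wid]
52. n0.val = true  [true]
53. n0.key = true  [B.depth == true]
54. n0.lim = 0  [B.cnt - 24]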